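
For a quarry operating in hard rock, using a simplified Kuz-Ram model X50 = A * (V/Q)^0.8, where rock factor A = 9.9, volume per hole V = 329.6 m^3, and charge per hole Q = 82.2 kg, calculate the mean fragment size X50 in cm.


30.0696 cm

Compute V/Q:
V/Q = 329.6 / 82.2 = 4.00973236
Raise to the power 0.8:
(V/Q)^0.8 = 4.00973236^0.8 = 3.037332299
Multiply by A:
X50 = 9.9 * 3.037332299
= 30.0696 cm


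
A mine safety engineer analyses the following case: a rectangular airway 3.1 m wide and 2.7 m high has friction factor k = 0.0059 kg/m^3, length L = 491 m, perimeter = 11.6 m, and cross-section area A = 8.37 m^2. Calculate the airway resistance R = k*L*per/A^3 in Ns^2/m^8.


0.0573 Ns^2/m^8

Compute the numerator:
k * L * per = 0.0059 * 491 * 11.6
= 33.60404
Compute the denominator:
A^3 = 8.37^3 = 586.376253
Resistance:
R = 33.60404 / 586.376253
= 0.0573 Ns^2/m^8


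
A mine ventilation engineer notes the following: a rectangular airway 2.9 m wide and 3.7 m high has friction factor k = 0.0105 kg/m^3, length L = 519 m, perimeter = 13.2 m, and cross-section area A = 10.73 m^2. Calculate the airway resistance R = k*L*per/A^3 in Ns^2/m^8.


0.0582 Ns^2/m^8

Compute the numerator:
k * L * per = 0.0105 * 519 * 13.2
= 71.9334
Compute the denominator:
A^3 = 10.73^3 = 1235.376017
Resistance:
R = 71.9334 / 1235.376017
= 0.0582 Ns^2/m^8


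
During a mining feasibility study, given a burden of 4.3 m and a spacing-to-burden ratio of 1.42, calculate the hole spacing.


Spacing = burden * ratio
= 4.3 * 1.42
= 6.106 m

6.106 m


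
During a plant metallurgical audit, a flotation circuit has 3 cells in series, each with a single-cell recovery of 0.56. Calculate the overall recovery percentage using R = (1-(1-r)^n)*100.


91.4816%

Complement of single-cell recovery:
1 - r = 1 - 0.56 = 0.44
Raise to power n:
(1 - r)^3 = 0.44^3 = 0.085184
Overall recovery:
R = (1 - 0.085184) * 100
= 91.4816%


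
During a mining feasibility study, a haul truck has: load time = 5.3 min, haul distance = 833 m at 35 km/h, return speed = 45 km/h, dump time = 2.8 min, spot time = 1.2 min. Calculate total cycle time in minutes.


11.8387 min

Convert haul speed to m/min: 35 * 1000/60 = 583.3333333 m/min
Haul time = 833 / 583.3333333 = 1.428 min
Convert return speed to m/min: 45 * 1000/60 = 750 m/min
Return time = 833 / 750 = 1.110666667 min
Total cycle time:
= 5.3 + 1.428 + 2.8 + 1.110666667 + 1.2
= 11.8387 min


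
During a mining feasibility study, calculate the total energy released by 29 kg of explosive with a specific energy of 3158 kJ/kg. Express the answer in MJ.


91.582 MJ

Energy = mass * specific_energy / 1000
= 29 * 3158 / 1000
= 91582 / 1000
= 91.582 MJ


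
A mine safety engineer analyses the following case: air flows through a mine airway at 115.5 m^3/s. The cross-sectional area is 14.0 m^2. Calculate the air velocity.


Velocity = flow rate / cross-sectional area
= 115.5 / 14.0
= 8.25 m/s

8.25 m/s


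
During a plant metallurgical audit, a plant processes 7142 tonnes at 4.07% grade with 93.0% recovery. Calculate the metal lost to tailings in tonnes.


20.3476 tonnes

Total metal in feed:
= 7142 * 4.07 / 100 = 290.6794 tonnes
Metal recovered:
= 290.6794 * 93.0 / 100 = 270.331842 tonnes
Metal lost to tailings:
= 290.6794 - 270.331842
= 20.3476 tonnes


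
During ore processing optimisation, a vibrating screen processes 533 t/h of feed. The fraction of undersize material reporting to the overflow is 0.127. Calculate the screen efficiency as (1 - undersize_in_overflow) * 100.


87.3%

Screen efficiency = (1 - fraction of undersize in overflow) * 100
= (1 - 0.127) * 100
= 0.873 * 100
= 87.3%


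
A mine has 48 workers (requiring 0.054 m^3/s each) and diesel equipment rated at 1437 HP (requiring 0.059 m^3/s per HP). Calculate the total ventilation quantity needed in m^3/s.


Airflow for workers:
Q_people = 48 * 0.054 = 2.592 m^3/s
Airflow for diesel equipment:
Q_diesel = 1437 * 0.059 = 84.783 m^3/s
Total ventilation:
Q_total = 2.592 + 84.783
= 87.375 m^3/s

87.375 m^3/s


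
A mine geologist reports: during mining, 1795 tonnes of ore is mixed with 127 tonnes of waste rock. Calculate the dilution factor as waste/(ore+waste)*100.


Total material = ore + waste
= 1795 + 127 = 1922 tonnes
Dilution = waste / total * 100
= 127 / 1922 * 100
= 0.06607700312 * 100
= 6.6077%

6.6077%


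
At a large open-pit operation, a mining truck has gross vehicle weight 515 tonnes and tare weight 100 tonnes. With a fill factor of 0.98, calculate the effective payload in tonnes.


406.7 tonnes

Maximum payload = gross - tare
= 515 - 100 = 415 tonnes
Effective payload = max payload * fill factor
= 415 * 0.98
= 406.7 tonnes


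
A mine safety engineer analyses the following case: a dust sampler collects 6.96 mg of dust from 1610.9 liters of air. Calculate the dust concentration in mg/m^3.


4.3206 mg/m^3

Convert liters to m^3: 1 m^3 = 1000 L
Concentration = mass / volume * 1000
= 6.96 / 1610.9 * 1000
= 0.004320566143 * 1000
= 4.3206 mg/m^3


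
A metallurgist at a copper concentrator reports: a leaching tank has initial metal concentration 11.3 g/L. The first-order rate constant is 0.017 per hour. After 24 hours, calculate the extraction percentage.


Compute the exponent:
-k * t = -0.017 * 24 = -0.408
Remaining concentration:
C = 11.3 * exp(-0.408)
= 11.3 * 0.6649788788
= 7.514261331 g/L
Extracted = 11.3 - 7.514261331 = 3.785738669 g/L
Extraction % = 3.785738669 / 11.3 * 100
= 33.5021%

33.5021%


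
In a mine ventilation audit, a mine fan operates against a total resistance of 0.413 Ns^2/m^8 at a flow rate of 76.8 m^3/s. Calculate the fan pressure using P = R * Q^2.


Compute Q^2:
Q^2 = 76.8^2 = 5898.24
Compute pressure:
P = R * Q^2 = 0.413 * 5898.24
= 2435.9731 Pa

2435.9731 Pa


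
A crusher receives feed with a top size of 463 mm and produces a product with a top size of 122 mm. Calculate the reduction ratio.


Reduction ratio = feed size / product size
= 463 / 122
= 3.7951

3.7951


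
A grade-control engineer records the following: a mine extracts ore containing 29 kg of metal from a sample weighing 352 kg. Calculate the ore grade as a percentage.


Ore grade = (metal mass / ore mass) * 100
= (29 / 352) * 100
= 0.08238636364 * 100
= 8.2386%

8.2386%


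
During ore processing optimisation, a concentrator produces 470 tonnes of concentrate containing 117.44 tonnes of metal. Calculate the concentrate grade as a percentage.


Grade = (metal in concentrate / concentrate mass) * 100
= (117.44 / 470) * 100
= 0.2498723404 * 100
= 24.9872%

24.9872%


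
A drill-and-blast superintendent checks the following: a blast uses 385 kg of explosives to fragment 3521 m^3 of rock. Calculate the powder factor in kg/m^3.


0.1093 kg/m^3

Powder factor = explosive mass / rock volume
= 385 / 3521
= 0.1093 kg/m^3


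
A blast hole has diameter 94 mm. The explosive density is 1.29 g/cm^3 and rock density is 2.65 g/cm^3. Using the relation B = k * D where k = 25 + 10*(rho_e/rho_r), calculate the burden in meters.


2.8076 m

First, compute k:
rho_e / rho_r = 1.29 / 2.65 = 0.4867924528
k = 25 + 10 * 0.4867924528 = 29.86792453
Then, compute burden:
B = k * D / 1000 = 29.86792453 * 94 / 1000
= 2807.584906 / 1000
= 2.8076 m


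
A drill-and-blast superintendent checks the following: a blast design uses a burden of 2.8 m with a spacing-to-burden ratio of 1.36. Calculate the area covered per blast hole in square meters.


10.6624 m^2

First, find the spacing:
Spacing = burden * ratio = 2.8 * 1.36
= 3.808 m
Then, calculate the area:
Area = burden * spacing = 2.8 * 3.808
= 10.6624 m^2


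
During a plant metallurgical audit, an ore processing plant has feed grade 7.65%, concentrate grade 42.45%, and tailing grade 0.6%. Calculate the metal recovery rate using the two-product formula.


93.4781%

Using the two-product formula:
R = 100 * c * (f - t) / (f * (c - t))
Numerator = 100 * 42.45 * (7.65 - 0.6)
= 100 * 42.45 * 7.05
= 29927.25
Denominator = 7.65 * (42.45 - 0.6)
= 7.65 * 41.85
= 320.1525
R = 29927.25 / 320.1525
= 93.4781%


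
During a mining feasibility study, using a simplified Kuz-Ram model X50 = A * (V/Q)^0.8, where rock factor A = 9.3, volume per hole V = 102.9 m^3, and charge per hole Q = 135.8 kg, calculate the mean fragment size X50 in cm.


7.449 cm

Compute V/Q:
V/Q = 102.9 / 135.8 = 0.7577319588
Raise to the power 0.8:
(V/Q)^0.8 = 0.7577319588^0.8 = 0.800963054
Multiply by A:
X50 = 9.3 * 0.800963054
= 7.449 cm


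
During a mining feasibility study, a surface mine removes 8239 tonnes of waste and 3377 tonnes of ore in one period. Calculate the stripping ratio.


2.4397

Stripping ratio = waste tonnage / ore tonnage
= 8239 / 3377
= 2.4397


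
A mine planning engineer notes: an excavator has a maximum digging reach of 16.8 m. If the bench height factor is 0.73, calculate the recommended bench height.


Bench height = reach * factor
= 16.8 * 0.73
= 12.264 m

12.264 m


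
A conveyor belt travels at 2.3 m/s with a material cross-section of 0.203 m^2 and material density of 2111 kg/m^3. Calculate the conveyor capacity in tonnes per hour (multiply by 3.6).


Volumetric flow = speed * area
= 2.3 * 0.203 = 0.4669 m^3/s
Mass flow = volumetric * density
= 0.4669 * 2111 = 985.6259 kg/s
Convert to t/h: multiply by 3.6
Capacity = 985.6259 * 3.6
= 3548.2532 t/h

3548.2532 t/h


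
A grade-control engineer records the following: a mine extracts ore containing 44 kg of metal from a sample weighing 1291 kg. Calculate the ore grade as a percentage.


3.4082%

Ore grade = (metal mass / ore mass) * 100
= (44 / 1291) * 100
= 0.03408210689 * 100
= 3.4082%


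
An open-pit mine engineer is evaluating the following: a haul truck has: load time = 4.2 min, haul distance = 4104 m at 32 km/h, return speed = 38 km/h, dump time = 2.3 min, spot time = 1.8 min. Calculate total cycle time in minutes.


22.475 min

Convert haul speed to m/min: 32 * 1000/60 = 533.3333333 m/min
Haul time = 4104 / 533.3333333 = 7.695 min
Convert return speed to m/min: 38 * 1000/60 = 633.3333333 m/min
Return time = 4104 / 633.3333333 = 6.48 min
Total cycle time:
= 4.2 + 7.695 + 2.3 + 6.48 + 1.8
= 22.475 min


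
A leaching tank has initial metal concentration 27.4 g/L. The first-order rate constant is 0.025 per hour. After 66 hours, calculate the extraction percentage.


Compute the exponent:
-k * t = -0.025 * 66 = -1.65
Remaining concentration:
C = 27.4 * exp(-1.65)
= 27.4 * 0.1920499086
= 5.262167496 g/L
Extracted = 27.4 - 5.262167496 = 22.1378325 g/L
Extraction % = 22.1378325 / 27.4 * 100
= 80.795%

80.795%


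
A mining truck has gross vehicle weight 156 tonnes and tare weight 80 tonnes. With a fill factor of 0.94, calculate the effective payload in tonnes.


71.44 tonnes

Maximum payload = gross - tare
= 156 - 80 = 76 tonnes
Effective payload = max payload * fill factor
= 76 * 0.94
= 71.44 tonnes


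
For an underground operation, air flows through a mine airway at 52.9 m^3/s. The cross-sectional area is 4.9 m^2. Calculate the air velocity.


Velocity = flow rate / cross-sectional area
= 52.9 / 4.9
= 10.7959 m/s

10.7959 m/s


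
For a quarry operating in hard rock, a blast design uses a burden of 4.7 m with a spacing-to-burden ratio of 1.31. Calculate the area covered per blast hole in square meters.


First, find the spacing:
Spacing = burden * ratio = 4.7 * 1.31
= 6.157 m
Then, calculate the area:
Area = burden * spacing = 4.7 * 6.157
= 28.9379 m^2

28.9379 m^2


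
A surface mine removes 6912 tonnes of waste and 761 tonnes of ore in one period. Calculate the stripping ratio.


Stripping ratio = waste tonnage / ore tonnage
= 6912 / 761
= 9.0828

9.0828


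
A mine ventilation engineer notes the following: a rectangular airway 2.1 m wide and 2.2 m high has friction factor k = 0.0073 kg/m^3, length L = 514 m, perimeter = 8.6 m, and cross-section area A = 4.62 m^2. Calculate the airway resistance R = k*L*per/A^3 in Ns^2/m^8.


0.3272 Ns^2/m^8

Compute the numerator:
k * L * per = 0.0073 * 514 * 8.6
= 32.26892
Compute the denominator:
A^3 = 4.62^3 = 98.611128
Resistance:
R = 32.26892 / 98.611128
= 0.3272 Ns^2/m^8


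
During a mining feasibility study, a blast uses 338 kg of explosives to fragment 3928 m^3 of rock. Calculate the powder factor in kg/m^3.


0.086 kg/m^3

Powder factor = explosive mass / rock volume
= 338 / 3928
= 0.086 kg/m^3


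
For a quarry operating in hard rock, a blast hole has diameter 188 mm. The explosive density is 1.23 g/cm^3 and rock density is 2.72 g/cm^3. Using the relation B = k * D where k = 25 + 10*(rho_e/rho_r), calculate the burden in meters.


5.5501 m

First, compute k:
rho_e / rho_r = 1.23 / 2.72 = 0.4522058824
k = 25 + 10 * 0.4522058824 = 29.52205882
Then, compute burden:
B = k * D / 1000 = 29.52205882 * 188 / 1000
= 5550.147059 / 1000
= 5.5501 m


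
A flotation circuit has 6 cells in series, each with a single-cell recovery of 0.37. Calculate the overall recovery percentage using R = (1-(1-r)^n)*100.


Complement of single-cell recovery:
1 - r = 1 - 0.37 = 0.63
Raise to power n:
(1 - r)^6 = 0.63^6 = 0.06252350221
Overall recovery:
R = (1 - 0.06252350221) * 100
= 93.7476%

93.7476%


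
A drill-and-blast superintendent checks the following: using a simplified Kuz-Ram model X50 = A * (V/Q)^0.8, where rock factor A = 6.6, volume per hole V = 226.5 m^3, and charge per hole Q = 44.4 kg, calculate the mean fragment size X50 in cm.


24.3048 cm

Compute V/Q:
V/Q = 226.5 / 44.4 = 5.101351351
Raise to the power 0.8:
(V/Q)^0.8 = 5.101351351^0.8 = 3.682546072
Multiply by A:
X50 = 6.6 * 3.682546072
= 24.3048 cm


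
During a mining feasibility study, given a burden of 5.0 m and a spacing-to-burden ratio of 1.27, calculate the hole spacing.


Spacing = burden * ratio
= 5.0 * 1.27
= 6.35 m

6.35 m


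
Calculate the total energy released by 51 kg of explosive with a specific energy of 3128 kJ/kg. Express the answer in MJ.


Energy = mass * specific_energy / 1000
= 51 * 3128 / 1000
= 159528 / 1000
= 159.528 MJ

159.528 MJ


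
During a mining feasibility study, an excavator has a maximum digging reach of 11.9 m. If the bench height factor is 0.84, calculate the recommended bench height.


9.996 m

Bench height = reach * factor
= 11.9 * 0.84
= 9.996 m


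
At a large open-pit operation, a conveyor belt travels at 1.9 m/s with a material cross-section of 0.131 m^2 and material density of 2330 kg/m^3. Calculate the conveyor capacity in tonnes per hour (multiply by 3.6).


2087.7732 t/h

Volumetric flow = speed * area
= 1.9 * 0.131 = 0.2489 m^3/s
Mass flow = volumetric * density
= 0.2489 * 2330 = 579.937 kg/s
Convert to t/h: multiply by 3.6
Capacity = 579.937 * 3.6
= 2087.7732 t/h


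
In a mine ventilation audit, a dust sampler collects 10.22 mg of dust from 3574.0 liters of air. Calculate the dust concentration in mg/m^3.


2.8595 mg/m^3

Convert liters to m^3: 1 m^3 = 1000 L
Concentration = mass / volume * 1000
= 10.22 / 3574.0 * 1000
= 0.00285954113 * 1000
= 2.8595 mg/m^3


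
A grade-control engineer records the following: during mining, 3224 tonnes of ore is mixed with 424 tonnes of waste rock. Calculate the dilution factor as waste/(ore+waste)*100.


Total material = ore + waste
= 3224 + 424 = 3648 tonnes
Dilution = waste / total * 100
= 424 / 3648 * 100
= 0.1162280702 * 100
= 11.6228%

11.6228%


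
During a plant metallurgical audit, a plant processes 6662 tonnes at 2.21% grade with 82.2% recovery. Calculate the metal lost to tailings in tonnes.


Total metal in feed:
= 6662 * 2.21 / 100 = 147.2302 tonnes
Metal recovered:
= 147.2302 * 82.2 / 100 = 121.0232244 tonnes
Metal lost to tailings:
= 147.2302 - 121.0232244
= 26.207 tonnes

26.207 tonnes


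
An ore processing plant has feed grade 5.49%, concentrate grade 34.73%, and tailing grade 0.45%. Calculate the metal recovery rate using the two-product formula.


Using the two-product formula:
R = 100 * c * (f - t) / (f * (c - t))
Numerator = 100 * 34.73 * (5.49 - 0.45)
= 100 * 34.73 * 5.04
= 17503.92
Denominator = 5.49 * (34.73 - 0.45)
= 5.49 * 34.28
= 188.1972
R = 17503.92 / 188.1972
= 93.0084%

93.0084%


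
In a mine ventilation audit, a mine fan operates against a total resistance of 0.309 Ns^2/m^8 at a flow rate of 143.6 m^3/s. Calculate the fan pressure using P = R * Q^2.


Compute Q^2:
Q^2 = 143.6^2 = 20620.96
Compute pressure:
P = R * Q^2 = 0.309 * 20620.96
= 6371.8766 Pa

6371.8766 Pa


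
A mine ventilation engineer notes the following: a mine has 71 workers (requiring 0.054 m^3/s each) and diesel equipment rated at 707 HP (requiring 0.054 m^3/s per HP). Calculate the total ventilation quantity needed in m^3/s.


Airflow for workers:
Q_people = 71 * 0.054 = 3.834 m^3/s
Airflow for diesel equipment:
Q_diesel = 707 * 0.054 = 38.178 m^3/s
Total ventilation:
Q_total = 3.834 + 38.178
= 42.012 m^3/s

42.012 m^3/s


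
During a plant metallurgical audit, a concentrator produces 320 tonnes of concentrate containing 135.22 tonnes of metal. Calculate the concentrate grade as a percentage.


Grade = (metal in concentrate / concentrate mass) * 100
= (135.22 / 320) * 100
= 0.4225625 * 100
= 42.2563%

42.2563%


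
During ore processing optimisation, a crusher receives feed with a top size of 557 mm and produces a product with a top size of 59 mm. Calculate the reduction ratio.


9.4407

Reduction ratio = feed size / product size
= 557 / 59
= 9.4407


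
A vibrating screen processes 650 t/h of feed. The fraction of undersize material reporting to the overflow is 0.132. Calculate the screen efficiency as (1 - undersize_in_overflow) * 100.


Screen efficiency = (1 - fraction of undersize in overflow) * 100
= (1 - 0.132) * 100
= 0.868 * 100
= 86.8%

86.8%


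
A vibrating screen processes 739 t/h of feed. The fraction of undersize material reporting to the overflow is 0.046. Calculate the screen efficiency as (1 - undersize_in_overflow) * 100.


95.4%

Screen efficiency = (1 - fraction of undersize in overflow) * 100
= (1 - 0.046) * 100
= 0.954 * 100
= 95.4%


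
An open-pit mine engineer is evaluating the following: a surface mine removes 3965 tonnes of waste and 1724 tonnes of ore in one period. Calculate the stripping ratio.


2.2999

Stripping ratio = waste tonnage / ore tonnage
= 3965 / 1724
= 2.2999


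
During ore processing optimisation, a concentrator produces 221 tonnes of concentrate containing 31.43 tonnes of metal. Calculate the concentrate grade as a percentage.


Grade = (metal in concentrate / concentrate mass) * 100
= (31.43 / 221) * 100
= 0.1422171946 * 100
= 14.2217%

14.2217%


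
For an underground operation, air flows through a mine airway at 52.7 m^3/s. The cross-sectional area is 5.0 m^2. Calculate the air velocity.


Velocity = flow rate / cross-sectional area
= 52.7 / 5.0
= 10.54 m/s

10.54 m/s


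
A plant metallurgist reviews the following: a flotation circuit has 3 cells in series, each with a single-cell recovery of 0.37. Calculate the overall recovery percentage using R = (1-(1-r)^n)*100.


Complement of single-cell recovery:
1 - r = 1 - 0.37 = 0.63
Raise to power n:
(1 - r)^3 = 0.63^3 = 0.250047
Overall recovery:
R = (1 - 0.250047) * 100
= 74.9953%

74.9953%


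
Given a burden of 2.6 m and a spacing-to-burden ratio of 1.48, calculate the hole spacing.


Spacing = burden * ratio
= 2.6 * 1.48
= 3.848 m

3.848 m


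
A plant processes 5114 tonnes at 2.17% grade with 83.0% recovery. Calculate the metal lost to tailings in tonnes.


Total metal in feed:
= 5114 * 2.17 / 100 = 110.9738 tonnes
Metal recovered:
= 110.9738 * 83.0 / 100 = 92.108254 tonnes
Metal lost to tailings:
= 110.9738 - 92.108254
= 18.8655 tonnes

18.8655 tonnes


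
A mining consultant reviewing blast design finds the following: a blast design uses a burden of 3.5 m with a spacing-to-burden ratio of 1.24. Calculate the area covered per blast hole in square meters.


First, find the spacing:
Spacing = burden * ratio = 3.5 * 1.24
= 4.34 m
Then, calculate the area:
Area = burden * spacing = 3.5 * 4.34
= 15.19 m^2

15.19 m^2


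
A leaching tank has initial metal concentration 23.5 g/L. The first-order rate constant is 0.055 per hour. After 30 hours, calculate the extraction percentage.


Compute the exponent:
-k * t = -0.055 * 30 = -1.65
Remaining concentration:
C = 23.5 * exp(-1.65)
= 23.5 * 0.1920499086
= 4.513172853 g/L
Extracted = 23.5 - 4.513172853 = 18.98682715 g/L
Extraction % = 18.98682715 / 23.5 * 100
= 80.795%

80.795%


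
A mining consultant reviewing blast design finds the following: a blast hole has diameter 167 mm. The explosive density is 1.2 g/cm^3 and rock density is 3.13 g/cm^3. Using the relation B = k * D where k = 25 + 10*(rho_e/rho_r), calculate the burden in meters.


First, compute k:
rho_e / rho_r = 1.2 / 3.13 = 0.3833865815
k = 25 + 10 * 0.3833865815 = 28.83386581
Then, compute burden:
B = k * D / 1000 = 28.83386581 * 167 / 1000
= 4815.255591 / 1000
= 4.8153 m

4.8153 m


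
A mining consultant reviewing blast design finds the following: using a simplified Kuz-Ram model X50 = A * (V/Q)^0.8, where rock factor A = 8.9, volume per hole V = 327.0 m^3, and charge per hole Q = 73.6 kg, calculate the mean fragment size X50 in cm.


29.3444 cm

Compute V/Q:
V/Q = 327.0 / 73.6 = 4.442934783
Raise to the power 0.8:
(V/Q)^0.8 = 4.442934783^0.8 = 3.297129087
Multiply by A:
X50 = 8.9 * 3.297129087
= 29.3444 cm


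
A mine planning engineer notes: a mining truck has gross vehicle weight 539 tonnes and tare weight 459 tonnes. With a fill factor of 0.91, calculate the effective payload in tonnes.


Maximum payload = gross - tare
= 539 - 459 = 80 tonnes
Effective payload = max payload * fill factor
= 80 * 0.91
= 72.8 tonnes

72.8 tonnes


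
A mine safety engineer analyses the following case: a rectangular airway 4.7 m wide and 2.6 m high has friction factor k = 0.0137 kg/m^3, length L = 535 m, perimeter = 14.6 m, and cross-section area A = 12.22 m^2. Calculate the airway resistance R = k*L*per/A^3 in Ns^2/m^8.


0.0586 Ns^2/m^8

Compute the numerator:
k * L * per = 0.0137 * 535 * 14.6
= 107.0107
Compute the denominator:
A^3 = 12.22^3 = 1824.793048
Resistance:
R = 107.0107 / 1824.793048
= 0.0586 Ns^2/m^8


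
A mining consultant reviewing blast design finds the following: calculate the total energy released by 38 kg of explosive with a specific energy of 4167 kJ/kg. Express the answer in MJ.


Energy = mass * specific_energy / 1000
= 38 * 4167 / 1000
= 158346 / 1000
= 158.346 MJ

158.346 MJ


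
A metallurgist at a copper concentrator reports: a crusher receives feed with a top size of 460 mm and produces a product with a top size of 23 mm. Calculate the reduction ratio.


Reduction ratio = feed size / product size
= 460 / 23
= 20.0

20.0


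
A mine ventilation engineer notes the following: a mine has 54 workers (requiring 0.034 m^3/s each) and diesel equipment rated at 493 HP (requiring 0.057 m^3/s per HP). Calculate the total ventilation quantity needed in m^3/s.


29.937 m^3/s

Airflow for workers:
Q_people = 54 * 0.034 = 1.836 m^3/s
Airflow for diesel equipment:
Q_diesel = 493 * 0.057 = 28.101 m^3/s
Total ventilation:
Q_total = 1.836 + 28.101
= 29.937 m^3/s


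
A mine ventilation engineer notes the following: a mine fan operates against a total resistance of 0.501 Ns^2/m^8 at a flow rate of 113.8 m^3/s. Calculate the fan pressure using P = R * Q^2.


Compute Q^2:
Q^2 = 113.8^2 = 12950.44
Compute pressure:
P = R * Q^2 = 0.501 * 12950.44
= 6488.1704 Pa

6488.1704 Pa


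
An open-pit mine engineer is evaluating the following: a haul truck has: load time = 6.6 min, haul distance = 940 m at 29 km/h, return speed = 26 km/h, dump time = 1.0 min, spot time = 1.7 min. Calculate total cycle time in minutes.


13.4141 min

Convert haul speed to m/min: 29 * 1000/60 = 483.3333333 m/min
Haul time = 940 / 483.3333333 = 1.944827586 min
Convert return speed to m/min: 26 * 1000/60 = 433.3333333 m/min
Return time = 940 / 433.3333333 = 2.169230769 min
Total cycle time:
= 6.6 + 1.944827586 + 1.0 + 2.169230769 + 1.7
= 13.4141 min


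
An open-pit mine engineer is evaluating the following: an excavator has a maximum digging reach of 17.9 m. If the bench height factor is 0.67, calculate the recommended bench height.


Bench height = reach * factor
= 17.9 * 0.67
= 11.993 m

11.993 m


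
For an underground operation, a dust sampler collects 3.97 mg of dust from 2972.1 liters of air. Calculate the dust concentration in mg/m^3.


1.3358 mg/m^3

Convert liters to m^3: 1 m^3 = 1000 L
Concentration = mass / volume * 1000
= 3.97 / 2972.1 * 1000
= 0.001335755863 * 1000
= 1.3358 mg/m^3


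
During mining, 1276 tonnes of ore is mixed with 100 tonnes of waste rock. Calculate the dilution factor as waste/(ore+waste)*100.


Total material = ore + waste
= 1276 + 100 = 1376 tonnes
Dilution = waste / total * 100
= 100 / 1376 * 100
= 0.0726744186 * 100
= 7.2674%

7.2674%


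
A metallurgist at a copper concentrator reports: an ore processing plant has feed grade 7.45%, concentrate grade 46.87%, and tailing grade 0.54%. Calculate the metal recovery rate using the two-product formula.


93.8327%

Using the two-product formula:
R = 100 * c * (f - t) / (f * (c - t))
Numerator = 100 * 46.87 * (7.45 - 0.54)
= 100 * 46.87 * 6.91
= 32387.17
Denominator = 7.45 * (46.87 - 0.54)
= 7.45 * 46.33
= 345.1585
R = 32387.17 / 345.1585
= 93.8327%


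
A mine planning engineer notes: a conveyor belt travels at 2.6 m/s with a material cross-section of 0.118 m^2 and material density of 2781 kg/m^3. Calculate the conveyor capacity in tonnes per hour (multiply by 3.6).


3071.5589 t/h

Volumetric flow = speed * area
= 2.6 * 0.118 = 0.3068 m^3/s
Mass flow = volumetric * density
= 0.3068 * 2781 = 853.2108 kg/s
Convert to t/h: multiply by 3.6
Capacity = 853.2108 * 3.6
= 3071.5589 t/h


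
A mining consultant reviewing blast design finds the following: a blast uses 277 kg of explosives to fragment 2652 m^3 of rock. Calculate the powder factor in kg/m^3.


0.1044 kg/m^3

Powder factor = explosive mass / rock volume
= 277 / 2652
= 0.1044 kg/m^3


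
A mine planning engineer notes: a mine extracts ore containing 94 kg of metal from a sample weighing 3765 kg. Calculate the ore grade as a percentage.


2.4967%

Ore grade = (metal mass / ore mass) * 100
= (94 / 3765) * 100
= 0.02496679947 * 100
= 2.4967%


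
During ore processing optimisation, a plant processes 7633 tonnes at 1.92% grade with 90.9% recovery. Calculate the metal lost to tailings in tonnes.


13.3364 tonnes

Total metal in feed:
= 7633 * 1.92 / 100 = 146.5536 tonnes
Metal recovered:
= 146.5536 * 90.9 / 100 = 133.2172224 tonnes
Metal lost to tailings:
= 146.5536 - 133.2172224
= 13.3364 tonnes


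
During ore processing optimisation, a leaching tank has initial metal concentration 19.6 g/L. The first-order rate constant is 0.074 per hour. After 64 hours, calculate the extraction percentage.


Compute the exponent:
-k * t = -0.074 * 64 = -4.736
Remaining concentration:
C = 19.6 * exp(-4.736)
= 19.6 * 0.008773670773
= 0.1719639471 g/L
Extracted = 19.6 - 0.1719639471 = 19.42803605 g/L
Extraction % = 19.42803605 / 19.6 * 100
= 99.1226%

99.1226%


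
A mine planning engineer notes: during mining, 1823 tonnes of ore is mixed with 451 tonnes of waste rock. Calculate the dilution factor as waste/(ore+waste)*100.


Total material = ore + waste
= 1823 + 451 = 2274 tonnes
Dilution = waste / total * 100
= 451 / 2274 * 100
= 0.1983289358 * 100
= 19.8329%

19.8329%


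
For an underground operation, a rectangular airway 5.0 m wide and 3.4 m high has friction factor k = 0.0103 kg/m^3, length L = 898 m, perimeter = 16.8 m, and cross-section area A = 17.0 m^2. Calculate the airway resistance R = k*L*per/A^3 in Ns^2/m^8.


0.0316 Ns^2/m^8

Compute the numerator:
k * L * per = 0.0103 * 898 * 16.8
= 155.38992
Compute the denominator:
A^3 = 17.0^3 = 4913
Resistance:
R = 155.38992 / 4913
= 0.0316 Ns^2/m^8


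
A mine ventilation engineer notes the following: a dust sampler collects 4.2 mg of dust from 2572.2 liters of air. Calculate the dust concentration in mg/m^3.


1.6328 mg/m^3

Convert liters to m^3: 1 m^3 = 1000 L
Concentration = mass / volume * 1000
= 4.2 / 2572.2 * 1000
= 0.00163284348 * 1000
= 1.6328 mg/m^3


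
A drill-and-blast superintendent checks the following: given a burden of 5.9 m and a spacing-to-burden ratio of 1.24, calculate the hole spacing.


Spacing = burden * ratio
= 5.9 * 1.24
= 7.316 m

7.316 m


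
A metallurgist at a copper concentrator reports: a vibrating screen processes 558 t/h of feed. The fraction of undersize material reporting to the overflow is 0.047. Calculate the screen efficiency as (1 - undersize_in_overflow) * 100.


95.3%

Screen efficiency = (1 - fraction of undersize in overflow) * 100
= (1 - 0.047) * 100
= 0.953 * 100
= 95.3%


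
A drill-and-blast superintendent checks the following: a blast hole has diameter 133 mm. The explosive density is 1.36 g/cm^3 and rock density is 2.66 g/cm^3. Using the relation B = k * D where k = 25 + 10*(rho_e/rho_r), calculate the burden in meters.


4.005 m

First, compute k:
rho_e / rho_r = 1.36 / 2.66 = 0.5112781955
k = 25 + 10 * 0.5112781955 = 30.11278195
Then, compute burden:
B = k * D / 1000 = 30.11278195 * 133 / 1000
= 4005 / 1000
= 4.005 m


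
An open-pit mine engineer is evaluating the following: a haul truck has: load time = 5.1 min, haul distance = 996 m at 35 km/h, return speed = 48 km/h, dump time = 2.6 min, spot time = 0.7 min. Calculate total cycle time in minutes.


11.3524 min

Convert haul speed to m/min: 35 * 1000/60 = 583.3333333 m/min
Haul time = 996 / 583.3333333 = 1.707428571 min
Convert return speed to m/min: 48 * 1000/60 = 800 m/min
Return time = 996 / 800 = 1.245 min
Total cycle time:
= 5.1 + 1.707428571 + 2.6 + 1.245 + 0.7
= 11.3524 min


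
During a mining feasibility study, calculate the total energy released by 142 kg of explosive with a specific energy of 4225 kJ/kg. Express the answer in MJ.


599.95 MJ

Energy = mass * specific_energy / 1000
= 142 * 4225 / 1000
= 599950 / 1000
= 599.95 MJ


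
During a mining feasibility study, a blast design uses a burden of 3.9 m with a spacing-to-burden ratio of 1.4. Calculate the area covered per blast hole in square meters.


21.294 m^2

First, find the spacing:
Spacing = burden * ratio = 3.9 * 1.4
= 5.46 m
Then, calculate the area:
Area = burden * spacing = 3.9 * 5.46
= 21.294 m^2


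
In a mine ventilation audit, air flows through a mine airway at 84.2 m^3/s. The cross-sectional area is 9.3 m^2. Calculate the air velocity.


Velocity = flow rate / cross-sectional area
= 84.2 / 9.3
= 9.0538 m/s

9.0538 m/s


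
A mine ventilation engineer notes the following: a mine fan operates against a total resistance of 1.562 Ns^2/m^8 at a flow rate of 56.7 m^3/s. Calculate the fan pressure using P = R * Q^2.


Compute Q^2:
Q^2 = 56.7^2 = 3214.89
Compute pressure:
P = R * Q^2 = 1.562 * 3214.89
= 5021.6582 Pa

5021.6582 Pa


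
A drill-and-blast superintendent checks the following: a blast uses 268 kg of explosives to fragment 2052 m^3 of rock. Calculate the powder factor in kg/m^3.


Powder factor = explosive mass / rock volume
= 268 / 2052
= 0.1306 kg/m^3

0.1306 kg/m^3


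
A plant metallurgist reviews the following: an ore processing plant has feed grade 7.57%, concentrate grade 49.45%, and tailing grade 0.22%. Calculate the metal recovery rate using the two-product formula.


97.5277%

Using the two-product formula:
R = 100 * c * (f - t) / (f * (c - t))
Numerator = 100 * 49.45 * (7.57 - 0.22)
= 100 * 49.45 * 7.35
= 36345.75
Denominator = 7.57 * (49.45 - 0.22)
= 7.57 * 49.23
= 372.6711
R = 36345.75 / 372.6711
= 97.5277%


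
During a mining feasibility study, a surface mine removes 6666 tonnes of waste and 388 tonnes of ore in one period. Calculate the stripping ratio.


Stripping ratio = waste tonnage / ore tonnage
= 6666 / 388
= 17.1804

17.1804


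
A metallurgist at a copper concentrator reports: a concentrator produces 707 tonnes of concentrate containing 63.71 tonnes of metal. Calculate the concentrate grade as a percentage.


9.0113%

Grade = (metal in concentrate / concentrate mass) * 100
= (63.71 / 707) * 100
= 0.09011315417 * 100
= 9.0113%


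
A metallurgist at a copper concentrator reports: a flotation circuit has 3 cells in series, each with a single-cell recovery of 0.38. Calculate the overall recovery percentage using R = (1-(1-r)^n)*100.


Complement of single-cell recovery:
1 - r = 1 - 0.38 = 0.62
Raise to power n:
(1 - r)^3 = 0.62^3 = 0.238328
Overall recovery:
R = (1 - 0.238328) * 100
= 76.1672%

76.1672%


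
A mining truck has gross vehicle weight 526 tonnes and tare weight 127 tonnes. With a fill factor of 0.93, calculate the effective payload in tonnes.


371.07 tonnes

Maximum payload = gross - tare
= 526 - 127 = 399 tonnes
Effective payload = max payload * fill factor
= 399 * 0.93
= 371.07 tonnes


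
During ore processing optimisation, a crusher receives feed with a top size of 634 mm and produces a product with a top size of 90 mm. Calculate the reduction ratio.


7.0444

Reduction ratio = feed size / product size
= 634 / 90
= 7.0444


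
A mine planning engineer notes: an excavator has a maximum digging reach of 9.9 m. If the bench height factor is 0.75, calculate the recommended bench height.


Bench height = reach * factor
= 9.9 * 0.75
= 7.425 m

7.425 m


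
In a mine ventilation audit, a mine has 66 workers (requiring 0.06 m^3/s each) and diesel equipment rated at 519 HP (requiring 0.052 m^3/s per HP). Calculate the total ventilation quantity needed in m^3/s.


30.948 m^3/s

Airflow for workers:
Q_people = 66 * 0.06 = 3.96 m^3/s
Airflow for diesel equipment:
Q_diesel = 519 * 0.052 = 26.988 m^3/s
Total ventilation:
Q_total = 3.96 + 26.988
= 30.948 m^3/s


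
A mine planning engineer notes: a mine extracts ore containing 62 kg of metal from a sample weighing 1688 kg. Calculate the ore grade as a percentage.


Ore grade = (metal mass / ore mass) * 100
= (62 / 1688) * 100
= 0.03672985782 * 100
= 3.673%

3.673%


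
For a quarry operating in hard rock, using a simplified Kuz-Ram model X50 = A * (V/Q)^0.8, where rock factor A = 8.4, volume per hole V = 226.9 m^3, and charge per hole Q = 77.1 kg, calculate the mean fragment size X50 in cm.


Compute V/Q:
V/Q = 226.9 / 77.1 = 2.942931258
Raise to the power 0.8:
(V/Q)^0.8 = 2.942931258^0.8 = 2.371505271
Multiply by A:
X50 = 8.4 * 2.371505271
= 19.9206 cm

19.9206 cm


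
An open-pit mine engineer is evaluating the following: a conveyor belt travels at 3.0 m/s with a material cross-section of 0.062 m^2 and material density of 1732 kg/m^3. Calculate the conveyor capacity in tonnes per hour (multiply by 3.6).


Volumetric flow = speed * area
= 3.0 * 0.062 = 0.186 m^3/s
Mass flow = volumetric * density
= 0.186 * 1732 = 322.152 kg/s
Convert to t/h: multiply by 3.6
Capacity = 322.152 * 3.6
= 1159.7472 t/h

1159.7472 t/h


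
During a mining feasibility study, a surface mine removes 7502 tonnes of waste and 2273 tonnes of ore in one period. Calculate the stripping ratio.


Stripping ratio = waste tonnage / ore tonnage
= 7502 / 2273
= 3.3005

3.3005


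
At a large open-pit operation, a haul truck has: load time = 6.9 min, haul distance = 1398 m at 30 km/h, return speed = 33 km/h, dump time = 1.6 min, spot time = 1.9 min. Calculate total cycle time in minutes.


15.7378 min

Convert haul speed to m/min: 30 * 1000/60 = 500 m/min
Haul time = 1398 / 500 = 2.796 min
Convert return speed to m/min: 33 * 1000/60 = 550 m/min
Return time = 1398 / 550 = 2.541818182 min
Total cycle time:
= 6.9 + 2.796 + 1.6 + 2.541818182 + 1.9
= 15.7378 min


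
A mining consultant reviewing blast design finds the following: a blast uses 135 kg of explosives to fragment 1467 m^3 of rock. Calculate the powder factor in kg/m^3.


0.092 kg/m^3

Powder factor = explosive mass / rock volume
= 135 / 1467
= 0.092 kg/m^3


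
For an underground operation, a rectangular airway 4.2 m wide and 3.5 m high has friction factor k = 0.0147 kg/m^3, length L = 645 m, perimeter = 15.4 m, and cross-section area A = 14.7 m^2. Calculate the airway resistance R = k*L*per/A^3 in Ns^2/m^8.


0.046 Ns^2/m^8

Compute the numerator:
k * L * per = 0.0147 * 645 * 15.4
= 146.0151
Compute the denominator:
A^3 = 14.7^3 = 3176.523
Resistance:
R = 146.0151 / 3176.523
= 0.046 Ns^2/m^8


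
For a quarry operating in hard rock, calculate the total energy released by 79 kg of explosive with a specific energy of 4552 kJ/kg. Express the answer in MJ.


359.608 MJ

Energy = mass * specific_energy / 1000
= 79 * 4552 / 1000
= 359608 / 1000
= 359.608 MJ


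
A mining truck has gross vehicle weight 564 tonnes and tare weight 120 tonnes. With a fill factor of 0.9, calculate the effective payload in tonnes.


Maximum payload = gross - tare
= 564 - 120 = 444 tonnes
Effective payload = max payload * fill factor
= 444 * 0.9
= 399.6 tonnes

399.6 tonnes


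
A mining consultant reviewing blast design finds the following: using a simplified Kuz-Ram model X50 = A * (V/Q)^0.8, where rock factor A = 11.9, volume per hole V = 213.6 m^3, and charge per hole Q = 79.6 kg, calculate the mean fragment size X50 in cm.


26.2118 cm

Compute V/Q:
V/Q = 213.6 / 79.6 = 2.683417085
Raise to the power 0.8:
(V/Q)^0.8 = 2.683417085^0.8 = 2.202675618
Multiply by A:
X50 = 11.9 * 2.202675618
= 26.2118 cm


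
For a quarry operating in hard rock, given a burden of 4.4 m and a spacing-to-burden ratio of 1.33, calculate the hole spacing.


Spacing = burden * ratio
= 4.4 * 1.33
= 5.852 m

5.852 m


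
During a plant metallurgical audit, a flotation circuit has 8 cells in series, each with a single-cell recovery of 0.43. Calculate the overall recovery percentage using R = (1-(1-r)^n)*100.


Complement of single-cell recovery:
1 - r = 1 - 0.43 = 0.57
Raise to power n:
(1 - r)^8 = 0.57^8 = 0.01114291571
Overall recovery:
R = (1 - 0.01114291571) * 100
= 98.8857%

98.8857%


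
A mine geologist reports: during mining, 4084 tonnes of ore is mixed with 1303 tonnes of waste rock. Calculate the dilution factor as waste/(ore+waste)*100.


24.1879%

Total material = ore + waste
= 4084 + 1303 = 5387 tonnes
Dilution = waste / total * 100
= 1303 / 5387 * 100
= 0.2418785966 * 100
= 24.1879%


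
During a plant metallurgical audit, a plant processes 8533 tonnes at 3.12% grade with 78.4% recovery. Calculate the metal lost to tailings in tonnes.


Total metal in feed:
= 8533 * 3.12 / 100 = 266.2296 tonnes
Metal recovered:
= 266.2296 * 78.4 / 100 = 208.7240064 tonnes
Metal lost to tailings:
= 266.2296 - 208.7240064
= 57.5056 tonnes

57.5056 tonnes


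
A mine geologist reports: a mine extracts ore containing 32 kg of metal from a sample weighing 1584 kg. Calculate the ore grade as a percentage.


2.0202%

Ore grade = (metal mass / ore mass) * 100
= (32 / 1584) * 100
= 0.0202020202 * 100
= 2.0202%


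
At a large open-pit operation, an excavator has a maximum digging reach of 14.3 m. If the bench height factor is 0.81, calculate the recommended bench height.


11.583 m

Bench height = reach * factor
= 14.3 * 0.81
= 11.583 m


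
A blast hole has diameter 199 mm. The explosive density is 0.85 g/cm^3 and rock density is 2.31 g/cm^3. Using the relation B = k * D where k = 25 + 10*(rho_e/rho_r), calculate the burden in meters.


First, compute k:
rho_e / rho_r = 0.85 / 2.31 = 0.367965368
k = 25 + 10 * 0.367965368 = 28.67965368
Then, compute burden:
B = k * D / 1000 = 28.67965368 * 199 / 1000
= 5707.251082 / 1000
= 5.7073 m

5.7073 m


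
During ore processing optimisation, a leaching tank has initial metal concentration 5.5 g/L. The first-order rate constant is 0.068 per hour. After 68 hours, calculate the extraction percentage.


Compute the exponent:
-k * t = -0.068 * 68 = -4.624
Remaining concentration:
C = 5.5 * exp(-4.624)
= 5.5 * 0.009813463594
= 0.05397404977 g/L
Extracted = 5.5 - 0.05397404977 = 5.44602595 g/L
Extraction % = 5.44602595 / 5.5 * 100
= 99.0187%

99.0187%
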